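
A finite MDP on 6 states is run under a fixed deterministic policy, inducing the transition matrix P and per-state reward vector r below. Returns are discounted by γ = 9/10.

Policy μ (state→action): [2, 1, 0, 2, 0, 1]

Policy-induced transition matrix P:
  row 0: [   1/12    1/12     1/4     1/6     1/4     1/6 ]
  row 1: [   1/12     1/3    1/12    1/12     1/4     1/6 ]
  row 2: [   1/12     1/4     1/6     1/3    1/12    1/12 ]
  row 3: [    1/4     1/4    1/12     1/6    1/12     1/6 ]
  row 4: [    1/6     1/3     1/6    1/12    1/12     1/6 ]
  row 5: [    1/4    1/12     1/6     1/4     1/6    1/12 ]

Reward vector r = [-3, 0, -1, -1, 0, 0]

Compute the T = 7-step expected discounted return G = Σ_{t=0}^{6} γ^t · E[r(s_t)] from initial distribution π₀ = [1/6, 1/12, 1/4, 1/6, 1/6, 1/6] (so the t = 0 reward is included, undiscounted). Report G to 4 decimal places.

G = -4.1890

t=0: π = [0.1667, 0.0833, 0.2500, 0.1667, 0.1667, 0.1667], E[r] = -0.9167, γ^t·E[r] = -0.916667, running G = -0.916667
t=1: π = [0.1528, 0.2153, 0.1597, 0.2014, 0.1389, 0.1319], E[r] = -0.8194, γ^t·E[r] = -0.737500, running G = -1.654167
t=2: π = [0.1505, 0.2321, 0.1447, 0.1748, 0.1557, 0.1424], E[r] = -0.7708, γ^t·E[r] = -0.624375, running G = -2.278542
t=3: π = [0.1492, 0.2335, 0.1453, 0.1703, 0.1590, 0.1427], E[r] = -0.7631, γ^t·E[r] = -0.556313, running G = -2.834854
t=4: π = [0.1488, 0.2341, 0.1454, 0.1701, 0.1590, 0.1427], E[r] = -0.7618, γ^t·E[r] = -0.499814, running G = -3.334668
t=5: π = [0.1487, 0.2342, 0.1454, 0.1700, 0.1590, 0.1427], E[r] = -0.7615, γ^t·E[r] = -0.449686, running G = -3.784354
t=6: π = [0.1487, 0.2342, 0.1454, 0.1700, 0.1590, 0.1427], E[r] = -0.7615, γ^t·E[r] = -0.404691, running G = -4.189045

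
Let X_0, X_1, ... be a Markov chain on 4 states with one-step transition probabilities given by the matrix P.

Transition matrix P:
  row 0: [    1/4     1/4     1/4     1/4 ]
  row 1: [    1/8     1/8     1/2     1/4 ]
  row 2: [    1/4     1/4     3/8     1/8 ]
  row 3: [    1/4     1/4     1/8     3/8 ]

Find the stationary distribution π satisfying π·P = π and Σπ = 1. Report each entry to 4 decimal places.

Balance equations π_j = Σ_i π_i·P[i][j]:
  π_0 = 1/4·π_0 + 1/8·π_1 + 1/4·π_2 + 1/4·π_3
  π_1 = 1/4·π_0 + 1/8·π_1 + 1/4·π_2 + 1/4·π_3
  π_2 = 1/4·π_0 + 1/2·π_1 + 3/8·π_2 + 1/8·π_3
  normalize: π_0 + π_1 + π_2 + π_3 = 1
Solving the linear system gives exactly π = [2/9, 2/9, 17/54, 13/54].

π = [0.2222, 0.2222, 0.3148, 0.2407]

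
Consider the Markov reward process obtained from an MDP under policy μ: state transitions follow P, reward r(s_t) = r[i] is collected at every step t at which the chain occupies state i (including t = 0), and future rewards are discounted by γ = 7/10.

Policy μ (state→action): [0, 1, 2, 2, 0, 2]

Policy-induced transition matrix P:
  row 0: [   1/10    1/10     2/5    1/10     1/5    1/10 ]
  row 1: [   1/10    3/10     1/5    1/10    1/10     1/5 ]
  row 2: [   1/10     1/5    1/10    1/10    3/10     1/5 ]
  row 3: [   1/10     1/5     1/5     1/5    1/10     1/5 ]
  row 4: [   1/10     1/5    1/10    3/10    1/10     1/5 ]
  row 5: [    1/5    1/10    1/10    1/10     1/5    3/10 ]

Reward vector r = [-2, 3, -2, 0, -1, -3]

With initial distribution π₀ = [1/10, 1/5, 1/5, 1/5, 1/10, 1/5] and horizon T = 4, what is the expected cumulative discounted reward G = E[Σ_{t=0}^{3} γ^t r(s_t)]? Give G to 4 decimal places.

G = -1.9473

t=0: π = [0.1000, 0.2000, 0.2000, 0.2000, 0.1000, 0.2000], E[r] = -0.7000, γ^t·E[r] = -0.700000, running G = -0.700000
t=1: π = [0.1200, 0.1900, 0.1700, 0.1400, 0.1700, 0.2100], E[r] = -0.8100, γ^t·E[r] = -0.567000, running G = -1.267000
t=2: π = [0.1210, 0.1860, 0.1690, 0.1480, 0.1670, 0.2090], E[r] = -0.8160, γ^t·E[r] = -0.399840, running G = -1.666840
t=3: π = [0.1209, 0.1856, 0.1697, 0.1482, 0.1668, 0.2088], E[r] = -0.8176, γ^t·E[r] = -0.280437, running G = -1.947277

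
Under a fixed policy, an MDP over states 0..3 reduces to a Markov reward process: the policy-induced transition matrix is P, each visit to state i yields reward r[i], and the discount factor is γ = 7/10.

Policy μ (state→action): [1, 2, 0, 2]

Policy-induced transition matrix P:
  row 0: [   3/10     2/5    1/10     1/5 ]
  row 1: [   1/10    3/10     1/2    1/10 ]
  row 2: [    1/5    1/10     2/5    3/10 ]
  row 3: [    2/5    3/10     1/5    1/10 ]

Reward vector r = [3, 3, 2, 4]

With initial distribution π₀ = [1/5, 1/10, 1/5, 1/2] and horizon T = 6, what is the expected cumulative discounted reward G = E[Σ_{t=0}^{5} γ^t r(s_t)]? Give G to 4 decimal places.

G = 8.8998

t=0: π = [0.2000, 0.1000, 0.2000, 0.5000], E[r] = 3.3000, γ^t·E[r] = 3.300000, running G = 3.300000
t=1: π = [0.3100, 0.2800, 0.2500, 0.1600], E[r] = 2.9100, γ^t·E[r] = 2.037000, running G = 5.337000
t=2: π = [0.2350, 0.2810, 0.3030, 0.1810], E[r] = 2.8780, γ^t·E[r] = 1.410220, running G = 6.747220
t=3: π = [0.2316, 0.2629, 0.3214, 0.1841], E[r] = 2.8627, γ^t·E[r] = 0.981906, running G = 7.729126
t=4: π = [0.2337, 0.2589, 0.3200, 0.1874], E[r] = 2.8675, γ^t·E[r] = 0.688475, running G = 8.417601
t=5: π = [0.2350, 0.2594, 0.3183, 0.1874], E[r] = 2.8691, γ^t·E[r] = 0.482205, running G = 8.899806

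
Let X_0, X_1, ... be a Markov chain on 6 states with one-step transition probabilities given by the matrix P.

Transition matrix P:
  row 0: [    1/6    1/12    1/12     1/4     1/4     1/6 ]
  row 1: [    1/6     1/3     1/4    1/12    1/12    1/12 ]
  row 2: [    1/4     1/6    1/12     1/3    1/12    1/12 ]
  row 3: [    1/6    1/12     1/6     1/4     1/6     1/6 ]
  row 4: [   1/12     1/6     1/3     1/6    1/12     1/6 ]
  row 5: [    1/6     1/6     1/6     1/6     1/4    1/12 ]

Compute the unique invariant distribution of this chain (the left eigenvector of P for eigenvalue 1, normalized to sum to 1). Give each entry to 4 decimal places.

π = [0.1688, 0.1617, 0.1765, 0.2146, 0.1507, 0.1278]

Balance equations π_j = Σ_i π_i·P[i][j]:
  π_0 = 1/6·π_0 + 1/6·π_1 + 1/4·π_2 + 1/6·π_3 + 1/12·π_4 + 1/6·π_5
  π_1 = 1/12·π_0 + 1/3·π_1 + 1/6·π_2 + 1/12·π_3 + 1/6·π_4 + 1/6·π_5
  π_2 = 1/12·π_0 + 1/4·π_1 + 1/12·π_2 + 1/6·π_3 + 1/3·π_4 + 1/6·π_5
  π_3 = 1/4·π_0 + 1/12·π_1 + 1/3·π_2 + 1/4·π_3 + 1/6·π_4 + 1/6·π_5
  π_4 = 1/4·π_0 + 1/12·π_1 + 1/12·π_2 + 1/6·π_3 + 1/12·π_4 + 1/4·π_5
  normalize: π_0 + π_1 + π_2 + π_3 + π_4 + π_5 = 1
Solving the linear system gives exactly π = [13849/82035, 13262/82035, 14477/82035, 5867/27345, 12359/82035, 10487/82035].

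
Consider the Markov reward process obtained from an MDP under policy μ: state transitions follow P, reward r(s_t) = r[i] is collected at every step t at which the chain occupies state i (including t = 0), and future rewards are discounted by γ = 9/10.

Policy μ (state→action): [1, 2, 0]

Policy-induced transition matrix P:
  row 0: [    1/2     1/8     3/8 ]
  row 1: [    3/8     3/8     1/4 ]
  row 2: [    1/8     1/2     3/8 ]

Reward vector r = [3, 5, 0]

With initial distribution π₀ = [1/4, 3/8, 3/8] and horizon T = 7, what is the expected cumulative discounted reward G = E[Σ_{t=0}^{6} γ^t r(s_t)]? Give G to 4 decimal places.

G = 13.9473

t=0: π = [0.2500, 0.3750, 0.3750], E[r] = 2.6250, γ^t·E[r] = 2.625000, running G = 2.625000
t=1: π = [0.3125, 0.3594, 0.3281], E[r] = 2.7344, γ^t·E[r] = 2.460938, running G = 5.085938
t=2: π = [0.3320, 0.3379, 0.3301], E[r] = 2.6855, γ^t·E[r] = 2.175293, running G = 7.261230
t=3: π = [0.3340, 0.3333, 0.3328], E[r] = 2.6682, γ^t·E[r] = 1.945127, running G = 9.206358
t=4: π = [0.3336, 0.3331, 0.3333], E[r] = 2.6662, γ^t·E[r] = 1.749273, running G = 10.955631
t=5: π = [0.3334, 0.3333, 0.3334], E[r] = 2.6665, γ^t·E[r] = 1.574524, running G = 12.530154
t=6: π = [0.3333, 0.3333, 0.3333], E[r] = 2.6666, γ^t·E[r] = 1.417162, running G = 13.947316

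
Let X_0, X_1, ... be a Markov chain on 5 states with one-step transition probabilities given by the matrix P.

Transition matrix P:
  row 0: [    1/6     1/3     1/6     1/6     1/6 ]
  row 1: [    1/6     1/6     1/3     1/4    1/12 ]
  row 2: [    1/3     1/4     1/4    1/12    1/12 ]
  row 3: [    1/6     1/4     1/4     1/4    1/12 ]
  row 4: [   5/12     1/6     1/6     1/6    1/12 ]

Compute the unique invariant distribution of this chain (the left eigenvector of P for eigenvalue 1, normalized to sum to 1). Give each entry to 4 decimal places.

π = [0.2327, 0.2408, 0.2421, 0.1817, 0.1027]

Balance equations π_j = Σ_i π_i·P[i][j]:
  π_0 = 1/6·π_0 + 1/6·π_1 + 1/3·π_2 + 1/6·π_3 + 5/12·π_4
  π_1 = 1/3·π_0 + 1/6·π_1 + 1/4·π_2 + 1/4·π_3 + 1/6·π_4
  π_2 = 1/6·π_0 + 1/3·π_1 + 1/4·π_2 + 1/4·π_3 + 1/6·π_4
  π_3 = 1/6·π_0 + 1/4·π_1 + 1/12·π_2 + 1/4·π_3 + 1/6·π_4
  normalize: π_0 + π_1 + π_2 + π_3 + π_4 = 1
Solving the linear system gives exactly π = [649/2789, 1343/5578, 2701/11156, 2027/11156, 573/5578].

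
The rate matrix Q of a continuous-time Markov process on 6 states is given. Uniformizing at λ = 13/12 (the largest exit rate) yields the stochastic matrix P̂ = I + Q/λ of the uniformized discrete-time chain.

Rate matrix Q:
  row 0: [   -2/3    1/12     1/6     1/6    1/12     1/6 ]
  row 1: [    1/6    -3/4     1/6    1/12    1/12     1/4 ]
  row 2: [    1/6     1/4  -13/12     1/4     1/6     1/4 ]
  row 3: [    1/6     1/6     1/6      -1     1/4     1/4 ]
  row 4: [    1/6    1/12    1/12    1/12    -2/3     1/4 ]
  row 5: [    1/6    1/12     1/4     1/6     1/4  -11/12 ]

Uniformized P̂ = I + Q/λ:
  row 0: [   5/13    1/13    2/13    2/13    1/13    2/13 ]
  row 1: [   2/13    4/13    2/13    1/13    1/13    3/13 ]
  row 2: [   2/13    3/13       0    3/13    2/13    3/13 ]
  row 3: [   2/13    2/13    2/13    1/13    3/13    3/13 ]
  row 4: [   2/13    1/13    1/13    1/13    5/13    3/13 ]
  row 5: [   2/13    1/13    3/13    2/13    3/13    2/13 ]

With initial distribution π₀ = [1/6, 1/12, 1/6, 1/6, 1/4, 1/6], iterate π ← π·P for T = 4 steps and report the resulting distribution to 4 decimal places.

t=0: π = [0.1667, 0.0833, 0.1667, 0.1667, 0.2500, 0.1667]
t=1: π = [0.1923, 0.1346, 0.1218, 0.1282, 0.2179, 0.2051]
t=2: π = [0.1982, 0.1366, 0.1341, 0.1262, 0.2046, 0.2002]
t=3: π = [0.1996, 0.1388, 0.1329, 0.1282, 0.2004, 0.2001]
t=4: π = [0.1999, 0.1393, 0.1334, 0.1281, 0.1993, 0.2000]

π = [0.1999, 0.1393, 0.1334, 0.1281, 0.1993, 0.2000]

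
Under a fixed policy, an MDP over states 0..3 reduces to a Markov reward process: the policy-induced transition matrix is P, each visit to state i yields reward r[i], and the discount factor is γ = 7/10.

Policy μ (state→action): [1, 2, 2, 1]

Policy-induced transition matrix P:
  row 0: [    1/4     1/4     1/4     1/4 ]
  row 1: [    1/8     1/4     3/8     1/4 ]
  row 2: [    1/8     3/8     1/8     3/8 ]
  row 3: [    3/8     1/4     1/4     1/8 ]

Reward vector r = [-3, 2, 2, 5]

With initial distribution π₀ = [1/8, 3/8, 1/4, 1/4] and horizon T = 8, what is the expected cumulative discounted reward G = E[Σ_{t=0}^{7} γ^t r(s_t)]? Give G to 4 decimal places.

t=0: π = [0.1250, 0.3750, 0.2500, 0.2500], E[r] = 2.1250, γ^t·E[r] = 2.125000, running G = 2.125000
t=1: π = [0.2031, 0.2813, 0.2656, 0.2500], E[r] = 1.7344, γ^t·E[r] = 1.214063, running G = 3.339063
t=2: π = [0.2129, 0.2832, 0.2520, 0.2520], E[r] = 1.6914, γ^t·E[r] = 0.828789, running G = 4.167852
t=3: π = [0.2146, 0.2815, 0.2539, 0.2500], E[r] = 1.6770, γ^t·E[r] = 0.575212, running G = 4.743063
t=4: π = [0.2143, 0.2817, 0.2534, 0.2505], E[r] = 1.6798, γ^t·E[r] = 0.403330, running G = 5.146393
t=5: π = [0.2144, 0.2817, 0.2535, 0.2504], E[r] = 1.6790, γ^t·E[r] = 0.282197, running G = 5.428590
t=6: π = [0.2144, 0.2817, 0.2535, 0.2504], E[r] = 1.6792, γ^t·E[r] = 0.197558, running G = 5.626148
t=7: π = [0.2144, 0.2817, 0.2535, 0.2504], E[r] = 1.6792, γ^t·E[r] = 0.138288, running G = 5.764436

G = 5.7644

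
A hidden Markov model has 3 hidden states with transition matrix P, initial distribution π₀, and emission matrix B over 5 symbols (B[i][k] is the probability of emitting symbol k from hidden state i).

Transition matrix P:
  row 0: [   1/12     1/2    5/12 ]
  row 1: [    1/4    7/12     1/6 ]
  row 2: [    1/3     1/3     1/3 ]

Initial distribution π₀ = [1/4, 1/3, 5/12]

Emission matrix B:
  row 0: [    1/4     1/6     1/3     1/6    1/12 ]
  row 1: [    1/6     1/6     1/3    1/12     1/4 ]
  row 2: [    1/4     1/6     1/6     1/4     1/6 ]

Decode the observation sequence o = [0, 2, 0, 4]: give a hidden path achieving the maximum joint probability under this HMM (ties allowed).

path = [2, 1, 1, 1]

t=0: δ = [6.250e-02, 5.556e-02, 1.042e-01]  (obs o_0=0)
t=1: δ = [1.157e-02, 1.157e-02, 5.787e-03]  ψ = [2, 2, 2]  (obs o_1=2)
t=2: δ = [7.234e-04, 1.125e-03, 1.206e-03]  ψ = [1, 1, 0]  (obs o_2=0)
t=3: δ = [3.349e-05, 1.641e-04, 6.698e-05]  ψ = [2, 1, 2]  (obs o_3=4)
backtrack: best end state = 1; path = [2, 1, 1, 1]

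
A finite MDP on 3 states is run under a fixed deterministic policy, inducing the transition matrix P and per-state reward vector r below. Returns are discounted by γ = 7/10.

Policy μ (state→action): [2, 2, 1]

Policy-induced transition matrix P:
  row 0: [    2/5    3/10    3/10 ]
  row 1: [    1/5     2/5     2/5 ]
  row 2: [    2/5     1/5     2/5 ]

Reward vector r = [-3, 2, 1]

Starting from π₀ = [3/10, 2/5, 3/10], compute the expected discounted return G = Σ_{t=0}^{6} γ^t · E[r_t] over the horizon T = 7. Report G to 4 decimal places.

t=0: π = [0.3000, 0.4000, 0.3000], E[r] = 0.2000, γ^t·E[r] = 0.200000, running G = 0.200000
t=1: π = [0.3200, 0.3100, 0.3700], E[r] = 0.0300, γ^t·E[r] = 0.021000, running G = 0.221000
t=2: π = [0.3380, 0.2940, 0.3680], E[r] = -0.0580, γ^t·E[r] = -0.028420, running G = 0.192580
t=3: π = [0.3412, 0.2926, 0.3662], E[r] = -0.0722, γ^t·E[r] = -0.024765, running G = 0.167815
t=4: π = [0.3415, 0.2926, 0.3659], E[r] = -0.0733, γ^t·E[r] = -0.017595, running G = 0.150221
t=5: π = [0.3415, 0.2927, 0.3659], E[r] = -0.0732, γ^t·E[r] = -0.012305, running G = 0.137916
t=6: π = [0.3415, 0.2927, 0.3659], E[r] = -0.0732, γ^t·E[r] = -0.008609, running G = 0.129307

G = 0.1293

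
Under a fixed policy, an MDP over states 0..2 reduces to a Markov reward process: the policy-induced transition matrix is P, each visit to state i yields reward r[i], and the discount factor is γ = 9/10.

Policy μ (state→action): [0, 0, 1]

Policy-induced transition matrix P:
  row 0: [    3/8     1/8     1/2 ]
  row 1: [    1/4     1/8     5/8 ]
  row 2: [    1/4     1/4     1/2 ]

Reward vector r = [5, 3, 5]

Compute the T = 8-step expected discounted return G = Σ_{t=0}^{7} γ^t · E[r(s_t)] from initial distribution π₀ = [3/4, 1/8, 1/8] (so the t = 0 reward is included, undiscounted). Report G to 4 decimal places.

t=0: π = [0.7500, 0.1250, 0.1250], E[r] = 4.7500, γ^t·E[r] = 4.750000, running G = 4.750000
t=1: π = [0.3438, 0.1406, 0.5156], E[r] = 4.7188, γ^t·E[r] = 4.246875, running G = 8.996875
t=2: π = [0.2930, 0.1895, 0.5176], E[r] = 4.6211, γ^t·E[r] = 3.743086, running G = 12.739961
t=3: π = [0.2866, 0.1897, 0.5237], E[r] = 4.6206, γ^t·E[r] = 3.368421, running G = 16.108382
t=4: π = [0.2858, 0.1905, 0.5237], E[r] = 4.6191, γ^t·E[r] = 3.030578, running G = 19.138960
t=5: π = [0.2857, 0.1905, 0.5238], E[r] = 4.6191, γ^t·E[r] = 2.727516, running G = 21.866476
t=6: π = [0.2857, 0.1905, 0.5238], E[r] = 4.6190, γ^t·E[r] = 2.454752, running G = 24.321228
t=7: π = [0.2857, 0.1905, 0.5238], E[r] = 4.6190, γ^t·E[r] = 2.209276, running G = 26.530504

G = 26.5305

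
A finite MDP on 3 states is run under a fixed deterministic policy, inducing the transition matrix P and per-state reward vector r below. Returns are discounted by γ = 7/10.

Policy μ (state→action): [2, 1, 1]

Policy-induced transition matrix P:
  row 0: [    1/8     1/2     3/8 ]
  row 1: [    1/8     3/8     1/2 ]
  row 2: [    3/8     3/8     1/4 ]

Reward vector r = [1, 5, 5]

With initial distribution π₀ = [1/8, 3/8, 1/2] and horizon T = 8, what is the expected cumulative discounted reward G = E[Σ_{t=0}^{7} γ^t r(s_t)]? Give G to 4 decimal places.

t=0: π = [0.1250, 0.3750, 0.5000], E[r] = 4.5000, γ^t·E[r] = 4.500000, running G = 4.500000
t=1: π = [0.2500, 0.3906, 0.3594], E[r] = 4.0000, γ^t·E[r] = 2.800000, running G = 7.300000
t=2: π = [0.2148, 0.4063, 0.3789], E[r] = 4.1406, γ^t·E[r] = 2.028906, running G = 9.328906
t=3: π = [0.2197, 0.4019, 0.3784], E[r] = 4.1211, γ^t·E[r] = 1.413535, running G = 10.742441
t=4: π = [0.2196, 0.4025, 0.3779], E[r] = 4.1216, γ^t·E[r] = 0.989592, running G = 11.732033
t=5: π = [0.2195, 0.4025, 0.3781], E[r] = 4.1221, γ^t·E[r] = 0.692796, running G = 12.424830
t=6: π = [0.2195, 0.4024, 0.3780], E[r] = 4.1219, γ^t·E[r] = 0.484941, running G = 12.909771
t=7: π = [0.2195, 0.4024, 0.3780], E[r] = 4.1220, γ^t·E[r] = 0.339460, running G = 13.249231

G = 13.2492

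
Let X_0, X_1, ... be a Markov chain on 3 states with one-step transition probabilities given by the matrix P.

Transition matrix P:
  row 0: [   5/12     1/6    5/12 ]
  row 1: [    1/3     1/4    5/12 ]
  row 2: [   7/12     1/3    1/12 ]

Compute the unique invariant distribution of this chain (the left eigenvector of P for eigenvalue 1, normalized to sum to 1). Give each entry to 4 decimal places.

Balance equations π_j = Σ_i π_i·P[i][j]:
  π_0 = 5/12·π_0 + 1/3·π_1 + 7/12·π_2
  π_1 = 1/6·π_0 + 1/4·π_1 + 1/3·π_2
  normalize: π_0 + π_1 + π_2 = 1
Solving the linear system gives exactly π = [79/176, 21/88, 5/16].

π = [0.4489, 0.2386, 0.3125]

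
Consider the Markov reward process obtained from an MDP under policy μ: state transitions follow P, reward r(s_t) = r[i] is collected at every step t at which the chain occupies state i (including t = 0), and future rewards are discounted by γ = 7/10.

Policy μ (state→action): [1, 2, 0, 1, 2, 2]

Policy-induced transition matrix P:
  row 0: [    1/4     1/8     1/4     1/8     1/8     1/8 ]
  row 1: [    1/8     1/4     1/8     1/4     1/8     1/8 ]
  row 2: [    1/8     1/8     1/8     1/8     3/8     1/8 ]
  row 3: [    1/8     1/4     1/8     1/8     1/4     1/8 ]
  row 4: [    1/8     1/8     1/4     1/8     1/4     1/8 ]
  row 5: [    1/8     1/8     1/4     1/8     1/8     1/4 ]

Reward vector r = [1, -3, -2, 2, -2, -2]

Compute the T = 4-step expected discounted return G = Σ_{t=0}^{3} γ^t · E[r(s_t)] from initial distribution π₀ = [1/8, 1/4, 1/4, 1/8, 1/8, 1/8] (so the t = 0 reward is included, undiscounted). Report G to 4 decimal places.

G = -3.1225

t=0: π = [0.1250, 0.2500, 0.2500, 0.1250, 0.1250, 0.1250], E[r] = -1.3750, γ^t·E[r] = -1.375000, running G = -1.375000
t=1: π = [0.1406, 0.1719, 0.1719, 0.1563, 0.2188, 0.1406], E[r] = -1.1250, γ^t·E[r] = -0.787500, running G = -2.162500
t=2: π = [0.1426, 0.1660, 0.1875, 0.1465, 0.2148, 0.1426], E[r] = -1.1523, γ^t·E[r] = -0.564648, running G = -2.727148
t=3: π = [0.1428, 0.1641, 0.1875, 0.1458, 0.2170, 0.1428], E[r] = -1.1526, γ^t·E[r] = -0.395338, running G = -3.122486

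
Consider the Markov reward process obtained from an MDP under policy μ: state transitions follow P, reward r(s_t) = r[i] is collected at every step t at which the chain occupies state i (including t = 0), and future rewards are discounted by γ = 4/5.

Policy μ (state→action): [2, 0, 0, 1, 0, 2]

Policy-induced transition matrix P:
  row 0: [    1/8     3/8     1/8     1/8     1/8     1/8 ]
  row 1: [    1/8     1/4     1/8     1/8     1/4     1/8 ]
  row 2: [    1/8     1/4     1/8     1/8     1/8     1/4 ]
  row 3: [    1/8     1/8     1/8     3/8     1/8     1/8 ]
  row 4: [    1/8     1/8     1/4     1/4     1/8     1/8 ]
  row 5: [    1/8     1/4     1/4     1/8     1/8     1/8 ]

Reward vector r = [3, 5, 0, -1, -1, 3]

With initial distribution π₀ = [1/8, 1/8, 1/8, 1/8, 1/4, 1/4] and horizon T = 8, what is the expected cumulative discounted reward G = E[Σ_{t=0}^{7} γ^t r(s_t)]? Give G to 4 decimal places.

G = 6.3678

t=0: π = [0.1250, 0.1250, 0.1250, 0.1250, 0.2500, 0.2500], E[r] = 1.3750, γ^t·E[r] = 1.375000, running G = 1.375000
t=1: π = [0.1250, 0.2188, 0.1875, 0.1875, 0.1406, 0.1406], E[r] = 1.5625, γ^t·E[r] = 1.250000, running G = 2.625000
t=2: π = [0.1250, 0.2246, 0.1602, 0.1895, 0.1523, 0.1484], E[r] = 1.6016, γ^t·E[r] = 1.025000, running G = 3.650000
t=3: π = [0.1250, 0.2229, 0.1626, 0.1914, 0.1531, 0.1450], E[r] = 1.5801, γ^t·E[r] = 0.809000, running G = 4.459000
t=4: π = [0.1250, 0.2226, 0.1623, 0.1920, 0.1529, 0.1453], E[r] = 1.5789, γ^t·E[r] = 0.646738, running G = 5.105738
t=5: π = [0.1250, 0.2225, 0.1623, 0.1921, 0.1528, 0.1453], E[r] = 1.5785, γ^t·E[r] = 0.517249, running G = 5.622986
t=6: π = [0.1250, 0.2225, 0.1623, 0.1921, 0.1528, 0.1453], E[r] = 1.5785, γ^t·E[r] = 0.413783, running G = 6.036769
t=7: π = [0.1250, 0.2225, 0.1623, 0.1921, 0.1528, 0.1453], E[r] = 1.5784, γ^t·E[r] = 0.331022, running G = 6.367791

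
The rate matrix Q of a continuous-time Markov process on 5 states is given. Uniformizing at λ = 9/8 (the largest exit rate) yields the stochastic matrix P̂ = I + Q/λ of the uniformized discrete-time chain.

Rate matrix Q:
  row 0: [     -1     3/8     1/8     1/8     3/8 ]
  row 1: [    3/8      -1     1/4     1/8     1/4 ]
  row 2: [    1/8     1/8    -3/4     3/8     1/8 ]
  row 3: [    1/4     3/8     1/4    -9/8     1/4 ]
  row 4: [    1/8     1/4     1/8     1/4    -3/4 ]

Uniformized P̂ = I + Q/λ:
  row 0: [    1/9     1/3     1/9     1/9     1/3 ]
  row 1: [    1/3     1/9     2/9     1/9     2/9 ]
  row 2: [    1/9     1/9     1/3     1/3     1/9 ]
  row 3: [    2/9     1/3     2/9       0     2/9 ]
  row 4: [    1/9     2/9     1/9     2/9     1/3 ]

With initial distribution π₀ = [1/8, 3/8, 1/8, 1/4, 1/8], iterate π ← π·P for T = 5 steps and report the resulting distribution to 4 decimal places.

t=0: π = [0.1250, 0.3750, 0.1250, 0.2500, 0.1250]
t=1: π = [0.2222, 0.2083, 0.2083, 0.1250, 0.2361]
t=2: π = [0.1713, 0.2145, 0.1944, 0.1698, 0.2500]
t=3: π = [0.1776, 0.2147, 0.1970, 0.1632, 0.2474]
t=4: π = [0.1770, 0.2144, 0.1969, 0.1642, 0.2476]
t=5: π = [0.1770, 0.2144, 0.1969, 0.1641, 0.2475]

π = [0.1770, 0.2144, 0.1969, 0.1641, 0.2475]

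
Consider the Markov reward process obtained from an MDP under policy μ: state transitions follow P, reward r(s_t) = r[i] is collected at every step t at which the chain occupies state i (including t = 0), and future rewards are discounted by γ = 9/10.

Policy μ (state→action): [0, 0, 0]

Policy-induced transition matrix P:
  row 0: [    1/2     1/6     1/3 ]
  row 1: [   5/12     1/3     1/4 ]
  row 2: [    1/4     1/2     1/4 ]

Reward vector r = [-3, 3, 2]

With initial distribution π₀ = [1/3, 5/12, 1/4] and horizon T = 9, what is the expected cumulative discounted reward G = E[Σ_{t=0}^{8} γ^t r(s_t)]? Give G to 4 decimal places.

G = 2.2814

t=0: π = [0.3333, 0.4167, 0.2500], E[r] = 0.7500, γ^t·E[r] = 0.750000, running G = 0.750000
t=1: π = [0.4028, 0.3194, 0.2778], E[r] = 0.3056, γ^t·E[r] = 0.275000, running G = 1.025000
t=2: π = [0.4039, 0.3125, 0.2836], E[r] = 0.2928, γ^t·E[r] = 0.237188, running G = 1.262188
t=3: π = [0.4031, 0.3133, 0.2837], E[r] = 0.2979, γ^t·E[r] = 0.217195, running G = 1.479383
t=4: π = [0.4030, 0.3134, 0.2836], E[r] = 0.2985, γ^t·E[r] = 0.195871, running G = 1.675254
t=5: π = [0.4030, 0.3134, 0.2836], E[r] = 0.2985, γ^t·E[r] = 0.176272, running G = 1.851526
t=6: π = [0.4030, 0.3134, 0.2836], E[r] = 0.2985, γ^t·E[r] = 0.158639, running G = 2.010165
t=7: π = [0.4030, 0.3134, 0.2836], E[r] = 0.2985, γ^t·E[r] = 0.142775, running G = 2.152940
t=8: π = [0.4030, 0.3134, 0.2836], E[r] = 0.2985, γ^t·E[r] = 0.128498, running G = 2.281438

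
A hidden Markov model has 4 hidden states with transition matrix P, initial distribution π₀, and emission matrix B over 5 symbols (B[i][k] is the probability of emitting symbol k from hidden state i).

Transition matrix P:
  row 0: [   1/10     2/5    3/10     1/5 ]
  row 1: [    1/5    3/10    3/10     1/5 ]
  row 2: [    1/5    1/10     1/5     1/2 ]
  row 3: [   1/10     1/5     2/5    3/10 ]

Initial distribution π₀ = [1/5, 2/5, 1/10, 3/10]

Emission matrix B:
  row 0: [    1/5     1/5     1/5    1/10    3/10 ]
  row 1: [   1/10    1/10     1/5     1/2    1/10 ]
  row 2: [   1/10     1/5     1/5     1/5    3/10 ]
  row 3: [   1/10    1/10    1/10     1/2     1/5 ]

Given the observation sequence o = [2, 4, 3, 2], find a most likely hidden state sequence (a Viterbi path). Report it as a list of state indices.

path = [1, 2, 3, 2]

t=0: δ = [4.000e-02, 8.000e-02, 2.000e-02, 3.000e-02]  (obs o_0=2)
t=1: δ = [4.800e-03, 2.400e-03, 7.200e-03, 3.200e-03]  ψ = [1, 1, 1, 1]  (obs o_1=4)
t=2: δ = [1.440e-04, 9.600e-04, 2.880e-04, 1.800e-03]  ψ = [2, 0, 0, 2]  (obs o_2=3)
t=3: δ = [3.840e-05, 7.200e-05, 1.440e-04, 5.400e-05]  ψ = [1, 3, 3, 3]  (obs o_3=2)
backtrack: best end state = 2; path = [1, 2, 3, 2]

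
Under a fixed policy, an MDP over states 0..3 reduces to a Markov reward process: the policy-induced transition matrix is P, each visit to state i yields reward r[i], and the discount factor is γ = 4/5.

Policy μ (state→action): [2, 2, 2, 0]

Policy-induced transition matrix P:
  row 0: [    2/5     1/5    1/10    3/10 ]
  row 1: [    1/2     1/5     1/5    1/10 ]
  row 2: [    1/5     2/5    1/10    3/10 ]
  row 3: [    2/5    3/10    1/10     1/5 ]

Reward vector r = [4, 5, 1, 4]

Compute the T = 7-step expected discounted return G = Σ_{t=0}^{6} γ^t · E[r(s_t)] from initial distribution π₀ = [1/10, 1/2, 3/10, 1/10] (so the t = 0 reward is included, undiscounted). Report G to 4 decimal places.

G = 14.9858

t=0: π = [0.1000, 0.5000, 0.3000, 0.1000], E[r] = 3.6000, γ^t·E[r] = 3.600000, running G = 3.600000
t=1: π = [0.3900, 0.2700, 0.1500, 0.1900], E[r] = 3.8200, γ^t·E[r] = 3.056000, running G = 6.656000
t=2: π = [0.3970, 0.2490, 0.1270, 0.2270], E[r] = 3.8680, γ^t·E[r] = 2.475520, running G = 9.131520
t=3: π = [0.3995, 0.2481, 0.1249, 0.2275], E[r] = 3.8734, γ^t·E[r] = 1.983181, running G = 11.114701
t=4: π = [0.3998, 0.2477, 0.1248, 0.2276], E[r] = 3.8733, γ^t·E[r] = 1.586504, running G = 12.701204
t=5: π = [0.3998, 0.2477, 0.1248, 0.2277], E[r] = 3.8734, γ^t·E[r] = 1.269238, running G = 13.970442
t=6: π = [0.3998, 0.2477, 0.1248, 0.2277], E[r] = 3.8734, γ^t·E[r] = 1.015390, running G = 14.985832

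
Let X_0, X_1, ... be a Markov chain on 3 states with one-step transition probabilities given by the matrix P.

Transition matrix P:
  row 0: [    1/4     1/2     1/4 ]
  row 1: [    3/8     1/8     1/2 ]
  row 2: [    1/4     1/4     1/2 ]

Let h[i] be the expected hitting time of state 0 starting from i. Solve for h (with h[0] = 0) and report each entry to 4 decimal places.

h = [0.0000, 3.2000, 3.6000]

First-step conditioning: h[0] = 0; for i ≠ 0, h[i] = 1 + Σ_k P[i][k]·h[k].
  h[1] = 1 + 1/8·h[1] + 1/2·h[2]
  h[2] = 1 + 1/4·h[1] + 1/2·h[2]
Solving the 2×2 linear system over states ≠ 0 gives exactly h = [0, 16/5, 18/5] (h[0] = 0 is the target).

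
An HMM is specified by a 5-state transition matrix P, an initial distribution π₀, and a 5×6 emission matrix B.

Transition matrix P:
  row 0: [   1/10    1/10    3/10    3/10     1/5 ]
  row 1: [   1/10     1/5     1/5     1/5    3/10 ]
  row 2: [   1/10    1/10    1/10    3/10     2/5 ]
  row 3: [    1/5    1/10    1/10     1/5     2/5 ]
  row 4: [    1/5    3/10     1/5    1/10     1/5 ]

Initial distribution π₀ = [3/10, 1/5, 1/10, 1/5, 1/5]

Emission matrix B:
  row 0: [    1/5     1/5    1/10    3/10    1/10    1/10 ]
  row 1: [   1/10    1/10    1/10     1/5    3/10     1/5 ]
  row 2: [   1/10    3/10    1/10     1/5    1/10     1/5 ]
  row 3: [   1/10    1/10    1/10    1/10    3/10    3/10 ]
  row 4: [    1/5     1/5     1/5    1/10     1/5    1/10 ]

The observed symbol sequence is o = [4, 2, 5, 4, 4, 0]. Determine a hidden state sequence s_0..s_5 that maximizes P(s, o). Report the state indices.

t=0: δ = [3.000e-02, 6.000e-02, 1.000e-02, 6.000e-02, 4.000e-02]  (obs o_0=4)
t=1: δ = [1.200e-03, 1.200e-03, 1.200e-03, 1.200e-03, 4.800e-03]  ψ = [3, 1, 1, 1, 3]  (obs o_1=2)
t=2: δ = [9.600e-05, 2.880e-04, 1.920e-04, 1.440e-04, 9.600e-05]  ψ = [4, 4, 4, 4, 4]  (obs o_2=5)
t=3: δ = [2.880e-06, 1.728e-05, 5.760e-06, 1.728e-05, 1.728e-05]  ψ = [1, 1, 1, 1, 1]  (obs o_3=4)
t=4: δ = [3.456e-07, 1.555e-06, 3.456e-07, 1.037e-06, 1.382e-06]  ψ = [3, 4, 1, 1, 3]  (obs o_4=4)
t=5: δ = [5.530e-08, 4.147e-08, 3.110e-08, 3.110e-08, 9.331e-08]  ψ = [4, 4, 1, 1, 1]  (obs o_5=0)
backtrack: best end state = 4; path = [3, 4, 1, 4, 1, 4]

path = [3, 4, 1, 4, 1, 4]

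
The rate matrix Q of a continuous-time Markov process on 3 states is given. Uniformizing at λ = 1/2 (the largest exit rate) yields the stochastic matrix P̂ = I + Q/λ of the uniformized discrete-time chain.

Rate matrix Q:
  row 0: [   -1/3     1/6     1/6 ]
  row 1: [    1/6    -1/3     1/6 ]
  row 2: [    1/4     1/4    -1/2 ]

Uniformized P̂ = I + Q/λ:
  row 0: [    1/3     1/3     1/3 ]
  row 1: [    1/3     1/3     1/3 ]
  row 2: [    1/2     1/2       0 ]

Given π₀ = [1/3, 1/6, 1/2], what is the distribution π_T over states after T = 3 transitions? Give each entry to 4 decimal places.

π = [0.3796, 0.3796, 0.2407]

t=0: π = [0.3333, 0.1667, 0.5000]
t=1: π = [0.4167, 0.4167, 0.1667]
t=2: π = [0.3611, 0.3611, 0.2778]
t=3: π = [0.3796, 0.3796, 0.2407]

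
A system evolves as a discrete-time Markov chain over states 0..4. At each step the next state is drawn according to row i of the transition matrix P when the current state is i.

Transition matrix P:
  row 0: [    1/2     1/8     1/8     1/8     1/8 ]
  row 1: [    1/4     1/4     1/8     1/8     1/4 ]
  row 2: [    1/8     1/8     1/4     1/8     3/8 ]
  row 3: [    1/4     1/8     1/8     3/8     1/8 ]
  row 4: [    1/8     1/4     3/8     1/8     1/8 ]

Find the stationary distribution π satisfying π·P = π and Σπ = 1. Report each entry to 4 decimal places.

π = [0.2675, 0.1709, 0.1989, 0.1667, 0.1961]

Balance equations π_j = Σ_i π_i·P[i][j]:
  π_0 = 1/2·π_0 + 1/4·π_1 + 1/8·π_2 + 1/4·π_3 + 1/8·π_4
  π_1 = 1/8·π_0 + 1/4·π_1 + 1/8·π_2 + 1/8·π_3 + 1/4·π_4
  π_2 = 1/8·π_0 + 1/8·π_1 + 1/4·π_2 + 1/8·π_3 + 3/8·π_4
  π_3 = 1/8·π_0 + 1/8·π_1 + 1/8·π_2 + 3/8·π_3 + 1/8·π_4
  normalize: π_0 + π_1 + π_2 + π_3 + π_4 = 1
Solving the linear system gives exactly π = [191/714, 61/357, 71/357, 1/6, 10/51].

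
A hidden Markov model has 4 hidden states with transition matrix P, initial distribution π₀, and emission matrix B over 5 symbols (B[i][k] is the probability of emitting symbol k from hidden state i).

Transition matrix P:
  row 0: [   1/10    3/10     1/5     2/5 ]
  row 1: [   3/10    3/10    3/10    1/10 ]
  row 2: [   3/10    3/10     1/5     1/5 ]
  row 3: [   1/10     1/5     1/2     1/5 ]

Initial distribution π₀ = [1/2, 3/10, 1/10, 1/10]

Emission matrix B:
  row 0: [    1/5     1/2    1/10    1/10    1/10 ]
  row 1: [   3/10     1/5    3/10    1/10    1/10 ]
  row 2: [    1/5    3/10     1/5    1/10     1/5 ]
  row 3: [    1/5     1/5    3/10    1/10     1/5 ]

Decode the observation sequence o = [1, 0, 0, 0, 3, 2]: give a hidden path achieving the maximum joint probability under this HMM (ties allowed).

t=0: δ = [2.500e-01, 6.000e-02, 3.000e-02, 2.000e-02]  (obs o_0=1)
t=1: δ = [5.000e-03, 2.250e-02, 1.000e-02, 2.000e-02]  ψ = [0, 0, 0, 0]  (obs o_1=0)
t=2: δ = [1.350e-03, 2.025e-03, 2.000e-03, 8.000e-04]  ψ = [1, 1, 3, 3]  (obs o_2=0)
t=3: δ = [1.215e-04, 1.823e-04, 1.215e-04, 1.080e-04]  ψ = [1, 1, 1, 0]  (obs o_3=0)
t=4: δ = [5.467e-06, 5.467e-06, 5.467e-06, 4.860e-06]  ψ = [1, 1, 1, 0]  (obs o_4=3)
t=5: δ = [1.640e-07, 4.921e-07, 4.860e-07, 6.561e-07]  ψ = [1, 0, 3, 0]  (obs o_5=2)
backtrack: best end state = 3; path = [0, 1, 1, 1, 0, 3]

path = [0, 1, 1, 1, 0, 3]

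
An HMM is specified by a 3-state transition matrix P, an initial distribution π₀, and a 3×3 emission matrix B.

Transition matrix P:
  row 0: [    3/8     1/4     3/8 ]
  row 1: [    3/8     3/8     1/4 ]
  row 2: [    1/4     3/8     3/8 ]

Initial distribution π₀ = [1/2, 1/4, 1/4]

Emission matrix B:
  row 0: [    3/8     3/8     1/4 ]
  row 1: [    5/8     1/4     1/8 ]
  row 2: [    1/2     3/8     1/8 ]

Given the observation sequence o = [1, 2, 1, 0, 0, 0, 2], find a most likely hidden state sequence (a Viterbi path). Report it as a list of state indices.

t=0: δ = [1.875e-01, 6.250e-02, 9.375e-02]  (obs o_0=1)
t=1: δ = [1.758e-02, 5.859e-03, 8.789e-03]  ψ = [0, 0, 0]  (obs o_1=2)
t=2: δ = [2.472e-03, 1.099e-03, 2.472e-03]  ψ = [0, 0, 0]  (obs o_2=1)
t=3: δ = [3.476e-04, 5.794e-04, 4.635e-04]  ψ = [0, 2, 0]  (obs o_3=0)
t=4: δ = [8.147e-05, 1.358e-04, 8.690e-05]  ψ = [1, 1, 2]  (obs o_4=0)
t=5: δ = [1.910e-05, 3.183e-05, 1.697e-05]  ψ = [1, 1, 1]  (obs o_5=0)
t=6: δ = [2.984e-06, 1.492e-06, 9.945e-07]  ψ = [1, 1, 1]  (obs o_6=2)
backtrack: best end state = 0; path = [0, 0, 2, 1, 1, 1, 0]

path = [0, 0, 2, 1, 1, 1, 0]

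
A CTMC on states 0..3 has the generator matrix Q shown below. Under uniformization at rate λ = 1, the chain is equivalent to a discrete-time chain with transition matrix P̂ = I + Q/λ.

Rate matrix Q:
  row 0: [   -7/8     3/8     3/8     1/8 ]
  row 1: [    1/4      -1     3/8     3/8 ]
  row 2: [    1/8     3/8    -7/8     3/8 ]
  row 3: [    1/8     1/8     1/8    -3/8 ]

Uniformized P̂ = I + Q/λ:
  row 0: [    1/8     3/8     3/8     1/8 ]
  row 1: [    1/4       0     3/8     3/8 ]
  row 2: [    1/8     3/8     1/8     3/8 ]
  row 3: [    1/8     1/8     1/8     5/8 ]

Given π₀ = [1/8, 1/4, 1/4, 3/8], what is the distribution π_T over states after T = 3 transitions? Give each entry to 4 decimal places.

t=0: π = [0.1250, 0.2500, 0.2500, 0.3750]
t=1: π = [0.1563, 0.1875, 0.2188, 0.4375]
t=2: π = [0.1484, 0.1953, 0.2109, 0.4453]
t=3: π = [0.1494, 0.1904, 0.2109, 0.4492]

π = [0.1494, 0.1904, 0.2109, 0.4492]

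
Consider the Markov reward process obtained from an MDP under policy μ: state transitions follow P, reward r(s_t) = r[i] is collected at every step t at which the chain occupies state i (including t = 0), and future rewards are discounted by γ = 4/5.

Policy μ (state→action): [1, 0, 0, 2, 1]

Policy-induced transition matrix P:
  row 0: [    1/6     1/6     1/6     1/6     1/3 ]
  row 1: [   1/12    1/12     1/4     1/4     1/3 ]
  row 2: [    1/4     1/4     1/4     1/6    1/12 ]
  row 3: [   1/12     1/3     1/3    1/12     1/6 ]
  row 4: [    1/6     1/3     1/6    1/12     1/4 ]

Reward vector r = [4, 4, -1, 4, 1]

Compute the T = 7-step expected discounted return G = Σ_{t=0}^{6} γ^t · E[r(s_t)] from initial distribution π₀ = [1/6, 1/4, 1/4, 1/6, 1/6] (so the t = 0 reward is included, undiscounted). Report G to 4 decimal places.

t=0: π = [0.1667, 0.2500, 0.2500, 0.1667, 0.1667], E[r] = 2.2500, γ^t·E[r] = 2.250000, running G = 2.250000
t=1: π = [0.1528, 0.2222, 0.2361, 0.1597, 0.2292], E[r] = 2.1319, γ^t·E[r] = 1.705556, running G = 3.955556
t=2: π = [0.1545, 0.2326, 0.2315, 0.1528, 0.2286], E[r] = 2.1568, γ^t·E[r] = 1.380370, running G = 5.335926
t=3: π = [0.1538, 0.2301, 0.2308, 0.1543, 0.2310], E[r] = 2.1531, γ^t·E[r] = 1.102395, running G = 6.438321
t=4: π = [0.1539, 0.2309, 0.2308, 0.1537, 0.2307], E[r] = 2.1540, γ^t·E[r] = 0.882290, running G = 7.320611
t=5: π = [0.1538, 0.2307, 0.2308, 0.1539, 0.2308], E[r] = 2.1538, γ^t·E[r] = 0.705757, running G = 8.026367
t=6: π = [0.1538, 0.2308, 0.2308, 0.1538, 0.2308], E[r] = 2.1539, γ^t·E[r] = 0.564621, running G = 8.590989

G = 8.5910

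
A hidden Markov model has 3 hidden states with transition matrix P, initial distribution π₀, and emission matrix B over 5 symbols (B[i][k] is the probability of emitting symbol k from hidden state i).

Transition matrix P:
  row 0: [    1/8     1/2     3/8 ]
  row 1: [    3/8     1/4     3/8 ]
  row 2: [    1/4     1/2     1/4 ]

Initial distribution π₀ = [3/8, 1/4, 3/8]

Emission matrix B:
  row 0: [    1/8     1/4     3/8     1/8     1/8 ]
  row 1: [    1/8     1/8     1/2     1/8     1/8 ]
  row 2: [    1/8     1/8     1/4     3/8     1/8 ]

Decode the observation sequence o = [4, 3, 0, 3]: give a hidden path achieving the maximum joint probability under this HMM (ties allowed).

t=0: δ = [4.688e-02, 3.125e-02, 4.688e-02]  (obs o_0=4)
t=1: δ = [1.465e-03, 2.930e-03, 6.592e-03]  ψ = [1, 0, 0]  (obs o_1=3)
t=2: δ = [2.060e-04, 4.120e-04, 2.060e-04]  ψ = [2, 2, 2]  (obs o_2=0)
t=3: δ = [1.931e-05, 1.287e-05, 5.794e-05]  ψ = [1, 0, 1]  (obs o_3=3)
backtrack: best end state = 2; path = [0, 2, 1, 2]

path = [0, 2, 1, 2]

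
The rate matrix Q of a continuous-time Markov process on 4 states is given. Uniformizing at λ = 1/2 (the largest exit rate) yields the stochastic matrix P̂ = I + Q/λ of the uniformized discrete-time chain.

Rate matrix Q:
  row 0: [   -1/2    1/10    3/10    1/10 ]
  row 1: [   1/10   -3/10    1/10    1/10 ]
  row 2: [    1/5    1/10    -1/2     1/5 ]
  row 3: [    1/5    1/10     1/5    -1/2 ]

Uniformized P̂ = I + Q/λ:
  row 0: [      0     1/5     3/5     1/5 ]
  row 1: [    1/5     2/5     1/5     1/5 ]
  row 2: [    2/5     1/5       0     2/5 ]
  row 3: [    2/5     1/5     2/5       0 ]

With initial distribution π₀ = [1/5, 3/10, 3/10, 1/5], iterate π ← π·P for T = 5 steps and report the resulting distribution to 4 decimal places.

t=0: π = [0.2000, 0.3000, 0.3000, 0.2000]
t=1: π = [0.2600, 0.2600, 0.2600, 0.2200]
t=2: π = [0.2440, 0.2520, 0.2960, 0.2080]
t=3: π = [0.2520, 0.2504, 0.2800, 0.2176]
t=4: π = [0.2491, 0.2501, 0.2883, 0.2125]
t=5: π = [0.2503, 0.2500, 0.2845, 0.2152]

π = [0.2503, 0.2500, 0.2845, 0.2152]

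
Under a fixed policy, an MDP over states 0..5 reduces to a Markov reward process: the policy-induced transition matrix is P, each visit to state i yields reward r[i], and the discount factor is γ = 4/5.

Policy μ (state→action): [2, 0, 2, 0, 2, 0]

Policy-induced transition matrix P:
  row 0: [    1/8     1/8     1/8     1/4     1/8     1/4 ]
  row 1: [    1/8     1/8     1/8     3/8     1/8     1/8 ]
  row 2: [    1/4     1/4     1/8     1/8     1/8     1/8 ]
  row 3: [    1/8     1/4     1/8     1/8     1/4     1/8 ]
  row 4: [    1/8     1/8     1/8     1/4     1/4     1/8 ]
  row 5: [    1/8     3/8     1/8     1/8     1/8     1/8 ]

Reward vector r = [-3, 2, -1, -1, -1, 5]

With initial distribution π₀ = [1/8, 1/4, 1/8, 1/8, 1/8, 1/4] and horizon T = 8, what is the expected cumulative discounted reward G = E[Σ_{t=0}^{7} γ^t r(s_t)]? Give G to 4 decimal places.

t=0: π = [0.1250, 0.2500, 0.1250, 0.1250, 0.1250, 0.2500], E[r] = 1.0000, γ^t·E[r] = 1.000000, running G = 1.000000
t=1: π = [0.1406, 0.2188, 0.1250, 0.2188, 0.1563, 0.1406], E[r] = 0.2188, γ^t·E[r] = 0.175000, running G = 1.175000
t=2: π = [0.1406, 0.2031, 0.1250, 0.2168, 0.1719, 0.1426], E[r] = 0.1836, γ^t·E[r] = 0.117500, running G = 1.292500
t=3: π = [0.1406, 0.2034, 0.1250, 0.2148, 0.1736, 0.1426], E[r] = 0.1843, γ^t·E[r] = 0.094375, running G = 1.386875
t=4: π = [0.1406, 0.2031, 0.1250, 0.2151, 0.1736, 0.1426], E[r] = 0.1836, γ^t·E[r] = 0.075200, running G = 1.462075
t=5: π = [0.1406, 0.2032, 0.1250, 0.2151, 0.1736, 0.1426], E[r] = 0.1837, γ^t·E[r] = 0.060194, running G = 1.522269
t=6: π = [0.1406, 0.2032, 0.1250, 0.2151, 0.1736, 0.1426], E[r] = 0.1837, γ^t·E[r] = 0.048149, running G = 1.570417
t=7: π = [0.1406, 0.2032, 0.1250, 0.2151, 0.1736, 0.1426], E[r] = 0.1837, γ^t·E[r] = 0.038520, running G = 1.608937

G = 1.6089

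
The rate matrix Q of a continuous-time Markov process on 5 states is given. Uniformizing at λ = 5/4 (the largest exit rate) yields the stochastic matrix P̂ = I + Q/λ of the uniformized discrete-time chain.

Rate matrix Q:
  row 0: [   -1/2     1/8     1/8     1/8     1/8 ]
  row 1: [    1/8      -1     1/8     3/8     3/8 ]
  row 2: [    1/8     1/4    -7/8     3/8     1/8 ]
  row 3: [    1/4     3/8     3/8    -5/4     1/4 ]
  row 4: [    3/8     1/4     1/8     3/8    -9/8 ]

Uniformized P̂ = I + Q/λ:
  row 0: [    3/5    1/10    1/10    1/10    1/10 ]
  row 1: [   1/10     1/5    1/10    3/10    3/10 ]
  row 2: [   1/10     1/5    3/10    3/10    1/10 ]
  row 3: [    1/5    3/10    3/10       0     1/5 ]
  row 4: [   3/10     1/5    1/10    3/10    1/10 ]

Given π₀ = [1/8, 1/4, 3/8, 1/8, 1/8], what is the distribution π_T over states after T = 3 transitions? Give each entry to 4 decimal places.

π = [0.2798, 0.1933, 0.1753, 0.1921, 0.1596]

t=0: π = [0.1250, 0.2500, 0.3750, 0.1250, 0.1250]
t=1: π = [0.2000, 0.2000, 0.2000, 0.2375, 0.1625]
t=2: π = [0.2563, 0.2038, 0.1875, 0.1888, 0.1638]
t=3: π = [0.2798, 0.1933, 0.1753, 0.1921, 0.1596]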